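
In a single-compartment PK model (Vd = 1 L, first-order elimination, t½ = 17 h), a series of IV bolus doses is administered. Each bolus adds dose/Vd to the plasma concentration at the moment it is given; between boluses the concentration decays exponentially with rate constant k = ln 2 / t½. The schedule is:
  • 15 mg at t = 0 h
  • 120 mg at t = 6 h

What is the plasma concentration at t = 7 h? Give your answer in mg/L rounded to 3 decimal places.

126.481 mg/L

k = ln 2 / 17 = 0.04077 per h
Dose 1 (15 mg at t=0 h): 15·exp(−0.04077·7) = 11.276 mg/L
Dose 2 (120 mg at t=6 h): 120·exp(−0.04077·1) = 115.206 mg/L
C(7) = 11.276 + 115.206 = 126.481 mg/L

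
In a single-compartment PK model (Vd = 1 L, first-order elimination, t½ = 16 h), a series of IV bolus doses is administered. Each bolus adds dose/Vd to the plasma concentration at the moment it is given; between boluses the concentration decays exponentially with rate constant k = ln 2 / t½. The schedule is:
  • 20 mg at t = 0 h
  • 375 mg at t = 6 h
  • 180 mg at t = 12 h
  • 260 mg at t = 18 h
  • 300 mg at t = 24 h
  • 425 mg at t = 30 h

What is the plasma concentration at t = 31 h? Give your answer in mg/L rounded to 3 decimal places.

k = ln 2 / 16 = 0.04332 per h
Dose 1 (20 mg at t=0 h): 20·exp(−0.04332·31) = 5.221 mg/L
Dose 2 (375 mg at t=6 h): 375·exp(−0.04332·25) = 126.961 mg/L
Dose 3 (180 mg at t=12 h): 180·exp(−0.04332·19) = 79.031 mg/L
Dose 4 (260 mg at t=18 h): 260·exp(−0.04332·13) = 148.043 mg/L
Dose 5 (300 mg at t=24 h): 300·exp(−0.04332·7) = 221.524 mg/L
Dose 6 (425 mg at t=30 h): 425·exp(−0.04332·1) = 406.981 mg/L
C(31) = 5.221 + 126.961 + 79.031 + 148.043 + 221.524 + 406.981 = 987.762 mg/L

987.762 mg/L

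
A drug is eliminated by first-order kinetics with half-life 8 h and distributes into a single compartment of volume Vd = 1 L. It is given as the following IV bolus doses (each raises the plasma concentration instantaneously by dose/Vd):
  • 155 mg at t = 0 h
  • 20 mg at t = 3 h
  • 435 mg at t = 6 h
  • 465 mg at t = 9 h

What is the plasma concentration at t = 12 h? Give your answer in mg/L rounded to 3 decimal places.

681.187 mg/L

k = ln 2 / 8 = 0.08664 per h
Dose 1 (155 mg at t=0 h): 155·exp(−0.08664·12) = 54.801 mg/L
Dose 2 (20 mg at t=3 h): 20·exp(−0.08664·9) = 9.170 mg/L
Dose 3 (435 mg at t=6 h): 435·exp(−0.08664·6) = 258.653 mg/L
Dose 4 (465 mg at t=9 h): 465·exp(−0.08664·3) = 358.564 mg/L
C(12) = 54.801 + 9.170 + 258.653 + 358.564 = 681.187 mg/L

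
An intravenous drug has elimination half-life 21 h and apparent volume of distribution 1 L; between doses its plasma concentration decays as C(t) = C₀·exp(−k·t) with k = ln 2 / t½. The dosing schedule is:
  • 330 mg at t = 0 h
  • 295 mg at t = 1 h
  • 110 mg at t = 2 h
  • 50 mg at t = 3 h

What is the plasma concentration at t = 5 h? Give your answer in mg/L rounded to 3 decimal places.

k = ln 2 / 21 = 0.03301 per h
Dose 1 (330 mg at t=0 h): 330·exp(−0.03301·5) = 279.795 mg/L
Dose 2 (295 mg at t=1 h): 295·exp(−0.03301·4) = 258.513 mg/L
Dose 3 (110 mg at t=2 h): 110·exp(−0.03301·3) = 99.630 mg/L
Dose 4 (50 mg at t=3 h): 50·exp(−0.03301·2) = 46.806 mg/L
C(5) = 279.795 + 258.513 + 99.630 + 46.806 = 684.744 mg/L

684.744 mg/L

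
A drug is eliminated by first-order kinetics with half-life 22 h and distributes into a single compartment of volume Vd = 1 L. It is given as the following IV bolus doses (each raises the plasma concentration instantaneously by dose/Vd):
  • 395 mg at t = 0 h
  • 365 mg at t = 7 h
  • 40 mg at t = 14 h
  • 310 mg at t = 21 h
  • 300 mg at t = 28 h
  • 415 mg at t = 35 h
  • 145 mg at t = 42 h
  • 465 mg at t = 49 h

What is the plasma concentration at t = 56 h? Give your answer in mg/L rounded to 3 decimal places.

1063.725 mg/L

k = ln 2 / 22 = 0.03151 per h
Dose 1 (395 mg at t=0 h): 395·exp(−0.03151·56) = 67.661 mg/L
Dose 2 (365 mg at t=7 h): 365·exp(−0.03151·49) = 77.950 mg/L
Dose 3 (40 mg at t=14 h): 40·exp(−0.03151·42) = 10.650 mg/L
Dose 4 (310 mg at t=21 h): 310·exp(−0.03151·35) = 102.908 mg/L
Dose 5 (300 mg at t=28 h): 300·exp(−0.03151·28) = 124.163 mg/L
Dose 6 (415 mg at t=35 h): 415·exp(−0.03151·21) = 214.142 mg/L
Dose 7 (145 mg at t=42 h): 145·exp(−0.03151·14) = 93.283 mg/L
Dose 8 (465 mg at t=49 h): 465·exp(−0.03151·7) = 372.967 mg/L
C(56) = 67.661 + 77.950 + 10.650 + 102.908 + 124.163 + 214.142 + 93.283 + 372.967 = 1063.725 mg/L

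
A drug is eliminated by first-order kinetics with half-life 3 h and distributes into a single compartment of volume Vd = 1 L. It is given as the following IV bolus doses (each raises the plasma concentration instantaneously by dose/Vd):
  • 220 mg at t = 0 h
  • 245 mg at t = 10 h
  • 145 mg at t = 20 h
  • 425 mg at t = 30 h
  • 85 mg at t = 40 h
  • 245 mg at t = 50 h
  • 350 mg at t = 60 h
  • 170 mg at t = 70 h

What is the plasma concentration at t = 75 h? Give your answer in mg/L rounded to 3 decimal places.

65.283 mg/L

k = ln 2 / 3 = 0.23105 per h
Dose 1 (220 mg at t=0 h): 220·exp(−0.23105·75) = 0.000 mg/L
Dose 2 (245 mg at t=10 h): 245·exp(−0.23105·65) = 0.000 mg/L
Dose 3 (145 mg at t=20 h): 145·exp(−0.23105·55) = 0.000 mg/L
Dose 4 (425 mg at t=30 h): 425·exp(−0.23105·45) = 0.013 mg/L
Dose 5 (85 mg at t=40 h): 85·exp(−0.23105·35) = 0.026 mg/L
Dose 6 (245 mg at t=50 h): 245·exp(−0.23105·25) = 0.760 mg/L
Dose 7 (350 mg at t=60 h): 350·exp(−0.23105·15) = 10.938 mg/L
Dose 8 (170 mg at t=70 h): 170·exp(−0.23105·5) = 53.547 mg/L
C(75) = 0.000 + 0.000 + 0.000 + 0.013 + 0.026 + 0.760 + 10.938 + 53.547 = 65.283 mg/L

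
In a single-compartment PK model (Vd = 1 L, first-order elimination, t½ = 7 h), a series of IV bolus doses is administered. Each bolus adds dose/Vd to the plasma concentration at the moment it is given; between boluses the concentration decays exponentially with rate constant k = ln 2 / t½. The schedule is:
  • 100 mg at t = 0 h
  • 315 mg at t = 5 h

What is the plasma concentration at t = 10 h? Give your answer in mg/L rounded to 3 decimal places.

k = ln 2 / 7 = 0.09902 per h
Dose 1 (100 mg at t=0 h): 100·exp(−0.09902·10) = 37.150 mg/L
Dose 2 (315 mg at t=5 h): 315·exp(−0.09902·5) = 191.995 mg/L
C(10) = 37.150 + 191.995 = 229.145 mg/L

229.145 mg/L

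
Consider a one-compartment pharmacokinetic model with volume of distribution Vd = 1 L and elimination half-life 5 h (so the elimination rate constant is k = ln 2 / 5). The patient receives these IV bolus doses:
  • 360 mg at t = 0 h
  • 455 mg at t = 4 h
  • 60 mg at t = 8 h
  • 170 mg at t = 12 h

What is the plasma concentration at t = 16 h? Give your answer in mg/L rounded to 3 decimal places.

242.813 mg/L

k = ln 2 / 5 = 0.13863 per h
Dose 1 (360 mg at t=0 h): 360·exp(−0.13863·16) = 39.175 mg/L
Dose 2 (455 mg at t=4 h): 455·exp(−0.13863·12) = 86.206 mg/L
Dose 3 (60 mg at t=8 h): 60·exp(−0.13863·8) = 19.793 mg/L
Dose 4 (170 mg at t=12 h): 170·exp(−0.13863·4) = 97.639 mg/L
C(16) = 39.175 + 86.206 + 19.793 + 97.639 = 242.813 mg/L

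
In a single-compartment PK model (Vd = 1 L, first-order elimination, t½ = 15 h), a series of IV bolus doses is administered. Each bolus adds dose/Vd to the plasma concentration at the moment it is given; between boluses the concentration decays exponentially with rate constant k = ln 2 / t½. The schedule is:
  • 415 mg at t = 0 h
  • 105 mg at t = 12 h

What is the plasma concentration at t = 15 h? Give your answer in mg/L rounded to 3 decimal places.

298.908 mg/L

k = ln 2 / 15 = 0.04621 per h
Dose 1 (415 mg at t=0 h): 415·exp(−0.04621·15) = 207.500 mg/L
Dose 2 (105 mg at t=12 h): 105·exp(−0.04621·3) = 91.408 mg/L
C(15) = 207.500 + 91.408 = 298.908 mg/L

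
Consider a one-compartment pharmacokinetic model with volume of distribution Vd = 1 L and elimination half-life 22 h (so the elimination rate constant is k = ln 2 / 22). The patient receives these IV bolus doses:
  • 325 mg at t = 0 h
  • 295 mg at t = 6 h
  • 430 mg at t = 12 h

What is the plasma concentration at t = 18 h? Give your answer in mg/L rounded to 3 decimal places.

k = ln 2 / 22 = 0.03151 per h
Dose 1 (325 mg at t=0 h): 325·exp(−0.03151·18) = 184.326 mg/L
Dose 2 (295 mg at t=6 h): 295·exp(−0.03151·12) = 202.127 mg/L
Dose 3 (430 mg at t=12 h): 430·exp(−0.03151·6) = 355.934 mg/L
C(18) = 184.326 + 202.127 + 355.934 = 742.386 mg/L

742.386 mg/L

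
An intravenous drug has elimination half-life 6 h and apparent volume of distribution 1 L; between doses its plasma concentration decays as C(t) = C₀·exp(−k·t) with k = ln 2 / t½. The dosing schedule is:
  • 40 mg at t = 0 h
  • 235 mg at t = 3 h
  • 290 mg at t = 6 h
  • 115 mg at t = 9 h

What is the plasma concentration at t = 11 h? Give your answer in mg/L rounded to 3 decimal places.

k = ln 2 / 6 = 0.11552 per h
Dose 1 (40 mg at t=0 h): 40·exp(−0.11552·11) = 11.225 mg/L
Dose 2 (235 mg at t=3 h): 235·exp(−0.11552·8) = 93.260 mg/L
Dose 3 (290 mg at t=6 h): 290·exp(−0.11552·5) = 162.757 mg/L
Dose 4 (115 mg at t=9 h): 115·exp(−0.11552·2) = 91.276 mg/L
C(11) = 11.225 + 93.260 + 162.757 + 91.276 = 358.517 mg/L

358.517 mg/L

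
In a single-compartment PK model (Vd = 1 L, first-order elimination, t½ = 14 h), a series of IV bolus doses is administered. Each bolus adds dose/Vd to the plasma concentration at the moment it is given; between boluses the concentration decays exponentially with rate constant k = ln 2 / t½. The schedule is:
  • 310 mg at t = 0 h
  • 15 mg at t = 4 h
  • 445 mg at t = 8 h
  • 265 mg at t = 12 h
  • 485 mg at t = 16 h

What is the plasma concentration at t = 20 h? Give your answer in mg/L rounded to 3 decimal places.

943.812 mg/L

k = ln 2 / 14 = 0.04951 per h
Dose 1 (310 mg at t=0 h): 310·exp(−0.04951·20) = 115.165 mg/L
Dose 2 (15 mg at t=4 h): 15·exp(−0.04951·16) = 6.793 mg/L
Dose 3 (445 mg at t=8 h): 445·exp(−0.04951·12) = 245.660 mg/L
Dose 4 (265 mg at t=12 h): 265·exp(−0.04951·8) = 178.332 mg/L
Dose 5 (485 mg at t=16 h): 485·exp(−0.04951·4) = 397.863 mg/L
C(20) = 115.165 + 6.793 + 245.660 + 178.332 + 397.863 = 943.812 mg/L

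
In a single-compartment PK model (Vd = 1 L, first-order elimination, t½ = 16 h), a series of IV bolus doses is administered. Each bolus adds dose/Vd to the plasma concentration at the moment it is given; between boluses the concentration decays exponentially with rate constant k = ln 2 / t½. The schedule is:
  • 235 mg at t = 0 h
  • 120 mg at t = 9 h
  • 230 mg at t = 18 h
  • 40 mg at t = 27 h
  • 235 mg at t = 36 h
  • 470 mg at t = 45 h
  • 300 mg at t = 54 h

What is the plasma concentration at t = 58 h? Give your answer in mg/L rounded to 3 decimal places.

k = ln 2 / 16 = 0.04332 per h
Dose 1 (235 mg at t=0 h): 235·exp(−0.04332·58) = 19.047 mg/L
Dose 2 (120 mg at t=9 h): 120·exp(−0.04332·49) = 14.364 mg/L
Dose 3 (230 mg at t=18 h): 230·exp(−0.04332·40) = 40.659 mg/L
Dose 4 (40 mg at t=27 h): 40·exp(−0.04332·31) = 10.443 mg/L
Dose 5 (235 mg at t=36 h): 235·exp(−0.04332·22) = 90.605 mg/L
Dose 6 (470 mg at t=45 h): 470·exp(−0.04332·13) = 267.615 mg/L
Dose 7 (300 mg at t=54 h): 300·exp(−0.04332·4) = 252.269 mg/L
C(58) = 19.047 + 14.364 + 40.659 + 10.443 + 90.605 + 267.615 + 252.269 = 695.002 mg/L

695.002 mg/L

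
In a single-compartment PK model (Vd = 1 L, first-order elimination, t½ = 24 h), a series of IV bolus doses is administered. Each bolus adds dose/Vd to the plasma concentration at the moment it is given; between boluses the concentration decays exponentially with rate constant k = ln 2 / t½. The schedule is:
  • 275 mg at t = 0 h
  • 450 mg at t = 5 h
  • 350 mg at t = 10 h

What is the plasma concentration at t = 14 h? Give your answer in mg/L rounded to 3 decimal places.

842.352 mg/L

k = ln 2 / 24 = 0.02888 per h
Dose 1 (275 mg at t=0 h): 275·exp(−0.02888·14) = 183.540 mg/L
Dose 2 (450 mg at t=5 h): 450·exp(−0.02888·9) = 346.997 mg/L
Dose 3 (350 mg at t=10 h): 350·exp(−0.02888·4) = 311.815 mg/L
C(14) = 183.540 + 346.997 + 311.815 = 842.352 mg/L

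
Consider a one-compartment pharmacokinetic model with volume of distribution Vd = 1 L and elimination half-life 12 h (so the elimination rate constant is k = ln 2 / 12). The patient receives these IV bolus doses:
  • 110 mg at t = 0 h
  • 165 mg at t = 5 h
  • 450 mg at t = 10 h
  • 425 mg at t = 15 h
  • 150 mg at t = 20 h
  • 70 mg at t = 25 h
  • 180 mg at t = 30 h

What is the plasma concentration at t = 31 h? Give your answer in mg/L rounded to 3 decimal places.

k = ln 2 / 12 = 0.05776 per h
Dose 1 (110 mg at t=0 h): 110·exp(−0.05776·31) = 18.354 mg/L
Dose 2 (165 mg at t=5 h): 165·exp(−0.05776·26) = 36.750 mg/L
Dose 3 (450 mg at t=10 h): 450·exp(−0.05776·21) = 133.786 mg/L
Dose 4 (425 mg at t=15 h): 425·exp(−0.05776·16) = 168.661 mg/L
Dose 5 (150 mg at t=20 h): 150·exp(−0.05776·11) = 79.460 mg/L
Dose 6 (70 mg at t=25 h): 70·exp(−0.05776·6) = 49.497 mg/L
Dose 7 (180 mg at t=30 h): 180·exp(−0.05776·1) = 169.897 mg/L
C(31) = 18.354 + 36.750 + 133.786 + 168.661 + 79.460 + 49.497 + 169.897 = 656.405 mg/L

656.405 mg/L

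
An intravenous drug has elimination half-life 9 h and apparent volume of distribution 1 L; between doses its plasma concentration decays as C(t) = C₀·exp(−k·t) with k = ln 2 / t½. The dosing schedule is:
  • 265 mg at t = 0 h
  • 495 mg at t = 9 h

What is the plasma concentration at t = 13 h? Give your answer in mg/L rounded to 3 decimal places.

k = ln 2 / 9 = 0.07702 per h
Dose 1 (265 mg at t=0 h): 265·exp(−0.07702·13) = 97.370 mg/L
Dose 2 (495 mg at t=9 h): 495·exp(−0.07702·4) = 363.759 mg/L
C(13) = 97.370 + 363.759 = 461.129 mg/L

461.129 mg/L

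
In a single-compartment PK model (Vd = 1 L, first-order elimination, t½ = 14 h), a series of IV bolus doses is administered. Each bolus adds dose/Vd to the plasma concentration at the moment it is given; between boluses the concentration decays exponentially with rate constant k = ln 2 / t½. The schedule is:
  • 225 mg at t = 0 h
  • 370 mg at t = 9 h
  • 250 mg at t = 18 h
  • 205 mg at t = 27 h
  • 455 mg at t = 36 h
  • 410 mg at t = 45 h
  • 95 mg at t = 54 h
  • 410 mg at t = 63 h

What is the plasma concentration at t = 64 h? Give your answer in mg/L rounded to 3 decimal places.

k = ln 2 / 14 = 0.04951 per h
Dose 1 (225 mg at t=0 h): 225·exp(−0.04951·64) = 9.463 mg/L
Dose 2 (370 mg at t=9 h): 370·exp(−0.04951·55) = 24.299 mg/L
Dose 3 (250 mg at t=18 h): 250·exp(−0.04951·46) = 25.635 mg/L
Dose 4 (205 mg at t=27 h): 205·exp(−0.04951·37) = 32.823 mg/L
Dose 5 (455 mg at t=36 h): 455·exp(−0.04951·28) = 113.750 mg/L
Dose 6 (410 mg at t=45 h): 410·exp(−0.04951·19) = 160.045 mg/L
Dose 7 (95 mg at t=54 h): 95·exp(−0.04951·10) = 57.903 mg/L
Dose 8 (410 mg at t=63 h): 410·exp(−0.04951·1) = 390.195 mg/L
C(64) = 9.463 + 24.299 + 25.635 + 32.823 + 113.750 + 160.045 + 57.903 + 390.195 = 814.114 mg/L

814.114 mg/L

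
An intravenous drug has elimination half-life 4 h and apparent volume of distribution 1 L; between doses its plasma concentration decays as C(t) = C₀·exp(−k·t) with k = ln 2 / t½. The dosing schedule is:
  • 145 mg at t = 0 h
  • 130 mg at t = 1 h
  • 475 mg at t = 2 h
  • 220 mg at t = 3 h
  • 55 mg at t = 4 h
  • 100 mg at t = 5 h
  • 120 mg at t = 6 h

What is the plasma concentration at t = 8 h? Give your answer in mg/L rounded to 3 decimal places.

507.149 mg/L

k = ln 2 / 4 = 0.17329 per h
Dose 1 (145 mg at t=0 h): 145·exp(−0.17329·8) = 36.250 mg/L
Dose 2 (130 mg at t=1 h): 130·exp(−0.17329·7) = 38.649 mg/L
Dose 3 (475 mg at t=2 h): 475·exp(−0.17329·6) = 167.938 mg/L
Dose 4 (220 mg at t=3 h): 220·exp(−0.17329·5) = 92.499 mg/L
Dose 5 (55 mg at t=4 h): 55·exp(−0.17329·4) = 27.500 mg/L
Dose 6 (100 mg at t=5 h): 100·exp(−0.17329·3) = 59.460 mg/L
Dose 7 (120 mg at t=6 h): 120·exp(−0.17329·2) = 84.853 mg/L
C(8) = 36.250 + 38.649 + 167.938 + 92.499 + 27.500 + 59.460 + 84.853 = 507.149 mg/L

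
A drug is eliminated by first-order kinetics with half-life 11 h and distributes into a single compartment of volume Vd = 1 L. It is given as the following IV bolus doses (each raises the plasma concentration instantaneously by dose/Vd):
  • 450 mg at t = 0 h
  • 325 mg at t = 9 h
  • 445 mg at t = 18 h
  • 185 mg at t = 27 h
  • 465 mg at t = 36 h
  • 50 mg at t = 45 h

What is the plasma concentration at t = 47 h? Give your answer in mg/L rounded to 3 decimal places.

453.539 mg/L

k = ln 2 / 11 = 0.06301 per h
Dose 1 (450 mg at t=0 h): 450·exp(−0.06301·47) = 23.281 mg/L
Dose 2 (325 mg at t=9 h): 325·exp(−0.06301·38) = 29.646 mg/L
Dose 3 (445 mg at t=18 h): 445·exp(−0.06301·29) = 71.571 mg/L
Dose 4 (185 mg at t=27 h): 185·exp(−0.06301·20) = 52.462 mg/L
Dose 5 (465 mg at t=36 h): 465·exp(−0.06301·11) = 232.500 mg/L
Dose 6 (50 mg at t=45 h): 50·exp(−0.06301·2) = 44.080 mg/L
C(47) = 23.281 + 29.646 + 71.571 + 52.462 + 232.500 + 44.080 = 453.539 mg/L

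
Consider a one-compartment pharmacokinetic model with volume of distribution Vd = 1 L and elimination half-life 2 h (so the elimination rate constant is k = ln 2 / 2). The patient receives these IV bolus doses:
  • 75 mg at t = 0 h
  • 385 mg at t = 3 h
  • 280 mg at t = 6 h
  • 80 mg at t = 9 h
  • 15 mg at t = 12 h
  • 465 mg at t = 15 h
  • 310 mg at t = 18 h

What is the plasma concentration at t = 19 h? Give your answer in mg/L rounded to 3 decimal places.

343.980 mg/L

k = ln 2 / 2 = 0.34657 per h
Dose 1 (75 mg at t=0 h): 75·exp(−0.34657·19) = 0.104 mg/L
Dose 2 (385 mg at t=3 h): 385·exp(−0.34657·16) = 1.504 mg/L
Dose 3 (280 mg at t=6 h): 280·exp(−0.34657·13) = 3.094 mg/L
Dose 4 (80 mg at t=9 h): 80·exp(−0.34657·10) = 2.500 mg/L
Dose 5 (15 mg at t=12 h): 15·exp(−0.34657·7) = 1.326 mg/L
Dose 6 (465 mg at t=15 h): 465·exp(−0.34657·4) = 116.250 mg/L
Dose 7 (310 mg at t=18 h): 310·exp(−0.34657·1) = 219.203 mg/L
C(19) = 0.104 + 1.504 + 3.094 + 2.500 + 1.326 + 116.250 + 219.203 = 343.980 mg/L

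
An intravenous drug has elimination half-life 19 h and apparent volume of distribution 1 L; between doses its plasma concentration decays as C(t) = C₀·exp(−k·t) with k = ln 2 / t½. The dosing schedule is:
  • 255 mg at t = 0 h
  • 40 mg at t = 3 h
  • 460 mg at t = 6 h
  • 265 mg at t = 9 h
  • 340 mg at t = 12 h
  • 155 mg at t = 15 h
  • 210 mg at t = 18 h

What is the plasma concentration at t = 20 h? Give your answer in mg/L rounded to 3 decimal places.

1176.193 mg/L

k = ln 2 / 19 = 0.03648 per h
Dose 1 (255 mg at t=0 h): 255·exp(−0.03648·20) = 122.932 mg/L
Dose 2 (40 mg at t=3 h): 40·exp(−0.03648·17) = 21.514 mg/L
Dose 3 (460 mg at t=6 h): 460·exp(−0.03648·14) = 276.024 mg/L
Dose 4 (265 mg at t=9 h): 265·exp(−0.03648·11) = 177.405 mg/L
Dose 5 (340 mg at t=12 h): 340·exp(−0.03648·8) = 253.939 mg/L
Dose 6 (155 mg at t=15 h): 155·exp(−0.03648·5) = 129.156 mg/L
Dose 7 (210 mg at t=18 h): 210·exp(−0.03648·2) = 195.223 mg/L
C(20) = 122.932 + 21.514 + 276.024 + 177.405 + 253.939 + 129.156 + 195.223 = 1176.193 mg/L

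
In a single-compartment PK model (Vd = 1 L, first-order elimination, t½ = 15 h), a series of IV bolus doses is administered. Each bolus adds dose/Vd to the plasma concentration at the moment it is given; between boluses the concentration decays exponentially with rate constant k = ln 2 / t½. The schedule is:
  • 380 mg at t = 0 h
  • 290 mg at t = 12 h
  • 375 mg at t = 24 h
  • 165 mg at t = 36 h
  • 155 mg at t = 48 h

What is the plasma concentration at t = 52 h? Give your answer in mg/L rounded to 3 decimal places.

390.488 mg/L

k = ln 2 / 15 = 0.04621 per h
Dose 1 (380 mg at t=0 h): 380·exp(−0.04621·52) = 34.373 mg/L
Dose 2 (290 mg at t=12 h): 290·exp(−0.04621·40) = 45.672 mg/L
Dose 3 (375 mg at t=24 h): 375·exp(−0.04621·28) = 102.827 mg/L
Dose 4 (165 mg at t=36 h): 165·exp(−0.04621·16) = 78.774 mg/L
Dose 5 (155 mg at t=48 h): 155·exp(−0.04621·4) = 128.842 mg/L
C(52) = 34.373 + 45.672 + 102.827 + 78.774 + 128.842 = 390.488 mg/L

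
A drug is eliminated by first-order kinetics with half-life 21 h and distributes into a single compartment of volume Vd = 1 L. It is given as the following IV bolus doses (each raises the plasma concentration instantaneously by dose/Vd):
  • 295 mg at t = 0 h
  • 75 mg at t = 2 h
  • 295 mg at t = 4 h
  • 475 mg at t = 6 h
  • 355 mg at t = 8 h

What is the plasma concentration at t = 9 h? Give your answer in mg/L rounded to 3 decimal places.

k = ln 2 / 21 = 0.03301 per h
Dose 1 (295 mg at t=0 h): 295·exp(−0.03301·9) = 219.184 mg/L
Dose 2 (75 mg at t=2 h): 75·exp(−0.03301·7) = 59.528 mg/L
Dose 3 (295 mg at t=4 h): 295·exp(−0.03301·5) = 250.120 mg/L
Dose 4 (475 mg at t=6 h): 475·exp(−0.03301·3) = 430.219 mg/L
Dose 5 (355 mg at t=8 h): 355·exp(−0.03301·1) = 343.474 mg/L
C(9) = 219.184 + 59.528 + 250.120 + 430.219 + 343.474 = 1302.524 mg/L

1302.524 mg/L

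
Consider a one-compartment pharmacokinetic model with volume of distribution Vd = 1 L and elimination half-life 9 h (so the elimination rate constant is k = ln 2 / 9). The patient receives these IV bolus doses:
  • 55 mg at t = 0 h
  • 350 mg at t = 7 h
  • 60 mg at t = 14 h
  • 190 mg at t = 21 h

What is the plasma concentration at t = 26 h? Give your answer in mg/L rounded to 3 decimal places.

241.526 mg/L

k = ln 2 / 9 = 0.07702 per h
Dose 1 (55 mg at t=0 h): 55·exp(−0.07702·26) = 7.425 mg/L
Dose 2 (350 mg at t=7 h): 350·exp(−0.07702·19) = 81.014 mg/L
Dose 3 (60 mg at t=14 h): 60·exp(−0.07702·12) = 23.811 mg/L
Dose 4 (190 mg at t=21 h): 190·exp(−0.07702·5) = 129.275 mg/L
C(26) = 7.425 + 81.014 + 23.811 + 129.275 = 241.526 mg/L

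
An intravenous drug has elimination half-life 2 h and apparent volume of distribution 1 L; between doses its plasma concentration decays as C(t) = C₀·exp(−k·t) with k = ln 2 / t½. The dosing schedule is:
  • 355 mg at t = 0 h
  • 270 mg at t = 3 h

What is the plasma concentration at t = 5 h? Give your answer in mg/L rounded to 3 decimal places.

197.756 mg/L

k = ln 2 / 2 = 0.34657 per h
Dose 1 (355 mg at t=0 h): 355·exp(−0.34657·5) = 62.756 mg/L
Dose 2 (270 mg at t=3 h): 270·exp(−0.34657·2) = 135.000 mg/L
C(5) = 62.756 + 135.000 = 197.756 mg/L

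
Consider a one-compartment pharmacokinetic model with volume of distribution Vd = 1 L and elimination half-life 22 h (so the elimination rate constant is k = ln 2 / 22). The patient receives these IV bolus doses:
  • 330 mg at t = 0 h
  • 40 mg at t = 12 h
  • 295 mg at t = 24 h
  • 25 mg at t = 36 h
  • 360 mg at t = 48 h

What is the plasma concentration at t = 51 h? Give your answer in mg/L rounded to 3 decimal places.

546.995 mg/L

k = ln 2 / 22 = 0.03151 per h
Dose 1 (330 mg at t=0 h): 330·exp(−0.03151·51) = 66.172 mg/L
Dose 2 (40 mg at t=12 h): 40·exp(−0.03151·39) = 11.706 mg/L
Dose 3 (295 mg at t=24 h): 295·exp(−0.03151·27) = 126.002 mg/L
Dose 4 (25 mg at t=36 h): 25·exp(−0.03151·15) = 15.584 mg/L
Dose 5 (360 mg at t=48 h): 360·exp(−0.03151·3) = 327.531 mg/L
C(51) = 66.172 + 11.706 + 126.002 + 15.584 + 327.531 = 546.995 mg/L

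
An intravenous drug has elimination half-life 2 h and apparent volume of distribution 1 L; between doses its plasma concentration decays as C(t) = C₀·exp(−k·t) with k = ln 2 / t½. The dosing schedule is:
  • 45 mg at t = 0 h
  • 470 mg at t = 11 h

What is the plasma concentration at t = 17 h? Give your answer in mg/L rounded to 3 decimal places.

k = ln 2 / 2 = 0.34657 per h
Dose 1 (45 mg at t=0 h): 45·exp(−0.34657·17) = 0.124 mg/L
Dose 2 (470 mg at t=11 h): 470·exp(−0.34657·6) = 58.750 mg/L
C(17) = 0.124 + 58.750 = 58.874 mg/L

58.874 mg/L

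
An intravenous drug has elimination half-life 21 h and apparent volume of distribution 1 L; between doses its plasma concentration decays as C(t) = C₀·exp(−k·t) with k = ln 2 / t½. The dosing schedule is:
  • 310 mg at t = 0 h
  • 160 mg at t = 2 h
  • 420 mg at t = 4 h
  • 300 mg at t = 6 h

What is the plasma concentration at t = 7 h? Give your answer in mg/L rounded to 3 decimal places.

1052.369 mg/L

k = ln 2 / 21 = 0.03301 per h
Dose 1 (310 mg at t=0 h): 310·exp(−0.03301·7) = 246.047 mg/L
Dose 2 (160 mg at t=2 h): 160·exp(−0.03301·5) = 135.658 mg/L
Dose 3 (420 mg at t=4 h): 420·exp(−0.03301·3) = 380.404 mg/L
Dose 4 (300 mg at t=6 h): 300·exp(−0.03301·1) = 290.260 mg/L
C(7) = 246.047 + 135.658 + 380.404 + 290.260 = 1052.369 mg/L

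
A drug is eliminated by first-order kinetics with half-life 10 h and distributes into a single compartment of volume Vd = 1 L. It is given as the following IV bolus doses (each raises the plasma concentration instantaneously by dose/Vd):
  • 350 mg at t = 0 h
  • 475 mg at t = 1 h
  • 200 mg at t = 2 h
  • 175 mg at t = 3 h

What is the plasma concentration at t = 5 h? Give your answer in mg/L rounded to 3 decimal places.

k = ln 2 / 10 = 0.06931 per h
Dose 1 (350 mg at t=0 h): 350·exp(−0.06931·5) = 247.487 mg/L
Dose 2 (475 mg at t=1 h): 475·exp(−0.06931·4) = 359.983 mg/L
Dose 3 (200 mg at t=2 h): 200·exp(−0.06931·3) = 162.450 mg/L
Dose 4 (175 mg at t=3 h): 175·exp(−0.06931·2) = 152.346 mg/L
C(5) = 247.487 + 359.983 + 162.450 + 152.346 = 922.267 mg/L

922.267 mg/L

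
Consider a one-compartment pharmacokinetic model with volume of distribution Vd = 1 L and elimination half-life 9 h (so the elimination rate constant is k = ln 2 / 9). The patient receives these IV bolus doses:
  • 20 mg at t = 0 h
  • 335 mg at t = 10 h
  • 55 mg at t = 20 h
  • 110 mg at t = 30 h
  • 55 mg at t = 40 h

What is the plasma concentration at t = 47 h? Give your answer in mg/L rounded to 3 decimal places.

88.577 mg/L

k = ln 2 / 9 = 0.07702 per h
Dose 1 (20 mg at t=0 h): 20·exp(−0.07702·47) = 0.536 mg/L
Dose 2 (335 mg at t=10 h): 335·exp(−0.07702·37) = 19.386 mg/L
Dose 3 (55 mg at t=20 h): 55·exp(−0.07702·27) = 6.875 mg/L
Dose 4 (110 mg at t=30 h): 110·exp(−0.07702·17) = 29.702 mg/L
Dose 5 (55 mg at t=40 h): 55·exp(−0.07702·7) = 32.080 mg/L
C(47) = 0.536 + 19.386 + 6.875 + 29.702 + 32.080 = 88.577 mg/L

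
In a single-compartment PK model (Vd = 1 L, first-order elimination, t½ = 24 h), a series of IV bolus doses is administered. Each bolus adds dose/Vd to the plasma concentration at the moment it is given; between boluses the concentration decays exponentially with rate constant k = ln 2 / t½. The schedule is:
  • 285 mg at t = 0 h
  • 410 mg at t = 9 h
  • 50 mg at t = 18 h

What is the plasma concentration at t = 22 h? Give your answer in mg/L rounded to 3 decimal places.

477.179 mg/L

k = ln 2 / 24 = 0.02888 per h
Dose 1 (285 mg at t=0 h): 285·exp(−0.02888·22) = 150.973 mg/L
Dose 2 (410 mg at t=9 h): 410·exp(−0.02888·13) = 281.660 mg/L
Dose 3 (50 mg at t=18 h): 50·exp(−0.02888·4) = 44.545 mg/L
C(22) = 150.973 + 281.660 + 44.545 = 477.179 mg/L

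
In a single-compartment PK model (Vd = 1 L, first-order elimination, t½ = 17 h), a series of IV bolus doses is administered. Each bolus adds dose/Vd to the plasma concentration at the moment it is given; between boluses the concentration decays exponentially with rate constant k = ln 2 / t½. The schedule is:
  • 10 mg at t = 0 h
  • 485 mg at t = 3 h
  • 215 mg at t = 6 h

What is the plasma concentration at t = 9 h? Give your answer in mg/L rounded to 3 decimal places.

k = ln 2 / 17 = 0.04077 per h
Dose 1 (10 mg at t=0 h): 10·exp(−0.04077·9) = 6.928 mg/L
Dose 2 (485 mg at t=3 h): 485·exp(−0.04077·6) = 379.748 mg/L
Dose 3 (215 mg at t=6 h): 215·exp(−0.04077·3) = 190.246 mg/L
C(9) = 6.928 + 379.748 + 190.246 = 576.923 mg/L

576.923 mg/L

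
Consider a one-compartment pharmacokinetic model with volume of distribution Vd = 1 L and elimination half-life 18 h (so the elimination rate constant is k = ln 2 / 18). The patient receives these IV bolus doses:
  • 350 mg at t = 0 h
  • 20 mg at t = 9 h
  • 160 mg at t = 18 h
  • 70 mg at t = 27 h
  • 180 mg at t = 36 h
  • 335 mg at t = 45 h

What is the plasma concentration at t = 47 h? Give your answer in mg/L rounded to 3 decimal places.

574.709 mg/L

k = ln 2 / 18 = 0.03851 per h
Dose 1 (350 mg at t=0 h): 350·exp(−0.03851·47) = 57.286 mg/L
Dose 2 (20 mg at t=9 h): 20·exp(−0.03851·38) = 4.629 mg/L
Dose 3 (160 mg at t=18 h): 160·exp(−0.03851·29) = 52.375 mg/L
Dose 4 (70 mg at t=27 h): 70·exp(−0.03851·20) = 32.406 mg/L
Dose 5 (180 mg at t=36 h): 180·exp(−0.03851·11) = 117.845 mg/L
Dose 6 (335 mg at t=45 h): 335·exp(−0.03851·2) = 310.168 mg/L
C(47) = 57.286 + 4.629 + 52.375 + 32.406 + 117.845 + 310.168 = 574.709 mg/L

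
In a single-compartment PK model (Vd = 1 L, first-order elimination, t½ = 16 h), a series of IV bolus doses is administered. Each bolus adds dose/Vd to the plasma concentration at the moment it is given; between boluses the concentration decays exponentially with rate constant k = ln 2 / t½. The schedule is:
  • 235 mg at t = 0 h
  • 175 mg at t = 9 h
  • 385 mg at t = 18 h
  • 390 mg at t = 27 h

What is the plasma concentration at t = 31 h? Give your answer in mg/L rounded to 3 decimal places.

k = ln 2 / 16 = 0.04332 per h
Dose 1 (235 mg at t=0 h): 235·exp(−0.04332·31) = 61.351 mg/L
Dose 2 (175 mg at t=9 h): 175·exp(−0.04332·22) = 67.472 mg/L
Dose 3 (385 mg at t=18 h): 385·exp(−0.04332·13) = 219.217 mg/L
Dose 4 (390 mg at t=27 h): 390·exp(−0.04332·4) = 327.950 mg/L
C(31) = 61.351 + 67.472 + 219.217 + 327.950 = 675.989 mg/L

675.989 mg/L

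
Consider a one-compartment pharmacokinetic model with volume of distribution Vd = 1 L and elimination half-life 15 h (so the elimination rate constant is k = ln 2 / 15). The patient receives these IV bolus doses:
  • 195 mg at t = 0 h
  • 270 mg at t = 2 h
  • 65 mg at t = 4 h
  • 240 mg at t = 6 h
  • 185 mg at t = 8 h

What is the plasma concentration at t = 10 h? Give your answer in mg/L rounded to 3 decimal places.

726.827 mg/L

k = ln 2 / 15 = 0.04621 per h
Dose 1 (195 mg at t=0 h): 195·exp(−0.04621·10) = 122.842 mg/L
Dose 2 (270 mg at t=2 h): 270·exp(−0.04621·8) = 186.558 mg/L
Dose 3 (65 mg at t=4 h): 65·exp(−0.04621·6) = 49.261 mg/L
Dose 4 (240 mg at t=6 h): 240·exp(−0.04621·4) = 199.497 mg/L
Dose 5 (185 mg at t=8 h): 185·exp(−0.04621·2) = 168.669 mg/L
C(10) = 122.842 + 186.558 + 49.261 + 199.497 + 168.669 = 726.827 mg/L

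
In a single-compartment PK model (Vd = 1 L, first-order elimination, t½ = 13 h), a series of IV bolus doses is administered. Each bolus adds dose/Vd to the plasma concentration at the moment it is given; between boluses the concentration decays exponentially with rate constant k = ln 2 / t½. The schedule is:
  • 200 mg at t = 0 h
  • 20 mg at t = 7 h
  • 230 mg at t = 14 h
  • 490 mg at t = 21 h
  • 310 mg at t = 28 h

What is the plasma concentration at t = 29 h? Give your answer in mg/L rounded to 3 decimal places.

k = ln 2 / 13 = 0.05332 per h
Dose 1 (200 mg at t=0 h): 200·exp(−0.05332·29) = 42.609 mg/L
Dose 2 (20 mg at t=7 h): 20·exp(−0.05332·22) = 6.189 mg/L
Dose 3 (230 mg at t=14 h): 230·exp(−0.05332·15) = 103.368 mg/L
Dose 4 (490 mg at t=21 h): 490·exp(−0.05332·8) = 319.850 mg/L
Dose 5 (310 mg at t=28 h): 310·exp(−0.05332·1) = 293.904 mg/L
C(29) = 42.609 + 6.189 + 103.368 + 319.850 + 293.904 = 765.920 mg/L

765.920 mg/L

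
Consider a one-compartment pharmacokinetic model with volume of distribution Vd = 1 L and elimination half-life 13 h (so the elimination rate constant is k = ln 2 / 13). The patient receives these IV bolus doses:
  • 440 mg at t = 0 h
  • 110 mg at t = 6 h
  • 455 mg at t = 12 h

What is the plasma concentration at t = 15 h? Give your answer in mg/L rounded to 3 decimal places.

653.564 mg/L

k = ln 2 / 13 = 0.05332 per h
Dose 1 (440 mg at t=0 h): 440·exp(−0.05332·15) = 197.747 mg/L
Dose 2 (110 mg at t=6 h): 110·exp(−0.05332·9) = 68.075 mg/L
Dose 3 (455 mg at t=12 h): 455·exp(−0.05332·3) = 387.742 mg/L
C(15) = 197.747 + 68.075 + 387.742 = 653.564 mg/L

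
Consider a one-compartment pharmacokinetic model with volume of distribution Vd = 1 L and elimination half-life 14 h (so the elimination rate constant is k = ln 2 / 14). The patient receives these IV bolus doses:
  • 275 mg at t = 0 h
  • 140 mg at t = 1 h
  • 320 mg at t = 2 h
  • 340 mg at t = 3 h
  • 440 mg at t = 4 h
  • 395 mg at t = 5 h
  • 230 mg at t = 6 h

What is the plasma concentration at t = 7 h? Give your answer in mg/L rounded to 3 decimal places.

1783.134 mg/L

k = ln 2 / 14 = 0.04951 per h
Dose 1 (275 mg at t=0 h): 275·exp(−0.04951·7) = 194.454 mg/L
Dose 2 (140 mg at t=1 h): 140·exp(−0.04951·6) = 104.020 mg/L
Dose 3 (320 mg at t=2 h): 320·exp(−0.04951·5) = 249.827 mg/L
Dose 4 (340 mg at t=3 h): 340·exp(−0.04951·4) = 278.914 mg/L
Dose 5 (440 mg at t=4 h): 440·exp(−0.04951·3) = 379.268 mg/L
Dose 6 (395 mg at t=5 h): 395·exp(−0.04951·2) = 357.761 mg/L
Dose 7 (230 mg at t=6 h): 230·exp(−0.04951·1) = 218.890 mg/L
C(7) = 194.454 + 104.020 + 249.827 + 278.914 + 379.268 + 357.761 + 218.890 = 1783.134 mg/L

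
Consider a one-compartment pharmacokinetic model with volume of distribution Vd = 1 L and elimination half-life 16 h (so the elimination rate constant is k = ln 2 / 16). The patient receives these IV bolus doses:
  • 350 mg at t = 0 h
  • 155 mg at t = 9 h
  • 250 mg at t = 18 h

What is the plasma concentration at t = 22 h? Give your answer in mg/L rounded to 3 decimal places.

k = ln 2 / 16 = 0.04332 per h
Dose 1 (350 mg at t=0 h): 350·exp(−0.04332·22) = 134.943 mg/L
Dose 2 (155 mg at t=9 h): 155·exp(−0.04332·13) = 88.256 mg/L
Dose 3 (250 mg at t=18 h): 250·exp(−0.04332·4) = 210.224 mg/L
C(22) = 134.943 + 88.256 + 210.224 = 433.424 mg/L

433.424 mg/L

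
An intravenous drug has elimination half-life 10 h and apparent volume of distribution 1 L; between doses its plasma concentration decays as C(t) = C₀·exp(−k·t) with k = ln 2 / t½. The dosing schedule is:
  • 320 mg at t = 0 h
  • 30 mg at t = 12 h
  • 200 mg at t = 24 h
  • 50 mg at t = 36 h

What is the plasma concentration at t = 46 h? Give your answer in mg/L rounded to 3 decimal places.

84.565 mg/L

k = ln 2 / 10 = 0.06931 per h
Dose 1 (320 mg at t=0 h): 320·exp(−0.06931·46) = 13.195 mg/L
Dose 2 (30 mg at t=12 h): 30·exp(−0.06931·34) = 2.842 mg/L
Dose 3 (200 mg at t=24 h): 200·exp(−0.06931·22) = 43.528 mg/L
Dose 4 (50 mg at t=36 h): 50·exp(−0.06931·10) = 25.000 mg/L
C(46) = 13.195 + 2.842 + 43.528 + 25.000 = 84.565 mg/L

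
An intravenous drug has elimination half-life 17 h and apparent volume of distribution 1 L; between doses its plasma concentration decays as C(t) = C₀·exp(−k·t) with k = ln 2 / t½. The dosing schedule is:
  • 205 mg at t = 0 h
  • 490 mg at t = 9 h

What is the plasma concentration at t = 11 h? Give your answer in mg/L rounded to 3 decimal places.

k = ln 2 / 17 = 0.04077 per h
Dose 1 (205 mg at t=0 h): 205·exp(−0.04077·11) = 130.909 mg/L
Dose 2 (490 mg at t=9 h): 490·exp(−0.04077·2) = 451.628 mg/L
C(11) = 130.909 + 451.628 = 582.537 mg/L

582.537 mg/L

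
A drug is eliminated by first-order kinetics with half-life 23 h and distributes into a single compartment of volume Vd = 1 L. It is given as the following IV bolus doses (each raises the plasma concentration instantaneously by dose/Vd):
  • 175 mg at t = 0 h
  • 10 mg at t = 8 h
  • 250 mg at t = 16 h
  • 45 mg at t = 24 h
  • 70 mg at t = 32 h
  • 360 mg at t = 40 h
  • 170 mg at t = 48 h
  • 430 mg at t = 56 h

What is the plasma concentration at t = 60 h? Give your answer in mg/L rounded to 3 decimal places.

k = ln 2 / 23 = 0.03014 per h
Dose 1 (175 mg at t=0 h): 175·exp(−0.03014·60) = 28.691 mg/L
Dose 2 (10 mg at t=8 h): 10·exp(−0.03014·52) = 2.086 mg/L
Dose 3 (250 mg at t=16 h): 250·exp(−0.03014·44) = 66.383 mg/L
Dose 4 (45 mg at t=24 h): 45·exp(−0.03014·36) = 15.207 mg/L
Dose 5 (70 mg at t=32 h): 70·exp(−0.03014·28) = 30.104 mg/L
Dose 6 (360 mg at t=40 h): 360·exp(−0.03014·20) = 197.032 mg/L
Dose 7 (170 mg at t=48 h): 170·exp(−0.03014·12) = 118.410 mg/L
Dose 8 (430 mg at t=56 h): 430·exp(−0.03014·4) = 381.167 mg/L
C(60) = 28.691 + 2.086 + 66.383 + 15.207 + 30.104 + 197.032 + 118.410 + 381.167 = 839.081 mg/L

839.081 mg/L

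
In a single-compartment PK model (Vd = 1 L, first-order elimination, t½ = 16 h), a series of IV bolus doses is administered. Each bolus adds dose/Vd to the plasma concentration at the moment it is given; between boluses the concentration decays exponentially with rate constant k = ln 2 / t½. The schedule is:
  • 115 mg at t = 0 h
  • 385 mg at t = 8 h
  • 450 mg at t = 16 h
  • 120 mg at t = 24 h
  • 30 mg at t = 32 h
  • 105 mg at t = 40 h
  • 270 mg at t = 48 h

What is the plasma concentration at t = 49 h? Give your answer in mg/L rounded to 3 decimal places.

k = ln 2 / 16 = 0.04332 per h
Dose 1 (115 mg at t=0 h): 115·exp(−0.04332·49) = 13.766 mg/L
Dose 2 (385 mg at t=8 h): 385·exp(−0.04332·41) = 65.174 mg/L
Dose 3 (450 mg at t=16 h): 450·exp(−0.04332·33) = 107.730 mg/L
Dose 4 (120 mg at t=24 h): 120·exp(−0.04332·25) = 40.628 mg/L
Dose 5 (30 mg at t=32 h): 30·exp(−0.04332·17) = 14.364 mg/L
Dose 6 (105 mg at t=40 h): 105·exp(−0.04332·9) = 71.098 mg/L
Dose 7 (270 mg at t=48 h): 270·exp(−0.04332·1) = 258.553 mg/L
C(49) = 13.766 + 65.174 + 107.730 + 40.628 + 14.364 + 71.098 + 258.553 = 571.312 mg/L

571.312 mg/L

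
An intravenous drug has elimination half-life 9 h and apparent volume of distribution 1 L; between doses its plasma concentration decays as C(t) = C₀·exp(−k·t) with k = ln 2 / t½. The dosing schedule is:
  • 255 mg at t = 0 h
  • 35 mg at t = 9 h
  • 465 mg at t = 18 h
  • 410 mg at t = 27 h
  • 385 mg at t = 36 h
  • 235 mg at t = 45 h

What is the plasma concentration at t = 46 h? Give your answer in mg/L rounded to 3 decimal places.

k = ln 2 / 9 = 0.07702 per h
Dose 1 (255 mg at t=0 h): 255·exp(−0.07702·46) = 7.378 mg/L
Dose 2 (35 mg at t=9 h): 35·exp(−0.07702·37) = 2.025 mg/L
Dose 3 (465 mg at t=18 h): 465·exp(−0.07702·28) = 53.816 mg/L
Dose 4 (410 mg at t=27 h): 410·exp(−0.07702·19) = 94.902 mg/L
Dose 5 (385 mg at t=36 h): 385·exp(−0.07702·10) = 178.231 mg/L
Dose 6 (235 mg at t=45 h): 235·exp(−0.07702·1) = 217.581 mg/L
C(46) = 7.378 + 2.025 + 53.816 + 94.902 + 178.231 + 217.581 = 553.933 mg/L

553.933 mg/L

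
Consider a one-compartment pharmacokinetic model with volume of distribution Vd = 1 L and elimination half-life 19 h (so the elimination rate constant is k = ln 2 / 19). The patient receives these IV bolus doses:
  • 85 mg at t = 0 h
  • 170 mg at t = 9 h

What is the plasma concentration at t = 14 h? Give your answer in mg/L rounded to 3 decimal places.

192.659 mg/L

k = ln 2 / 19 = 0.03648 per h
Dose 1 (85 mg at t=0 h): 85·exp(−0.03648·14) = 51.004 mg/L
Dose 2 (170 mg at t=9 h): 170·exp(−0.03648·5) = 141.655 mg/L
C(14) = 51.004 + 141.655 = 192.659 mg/L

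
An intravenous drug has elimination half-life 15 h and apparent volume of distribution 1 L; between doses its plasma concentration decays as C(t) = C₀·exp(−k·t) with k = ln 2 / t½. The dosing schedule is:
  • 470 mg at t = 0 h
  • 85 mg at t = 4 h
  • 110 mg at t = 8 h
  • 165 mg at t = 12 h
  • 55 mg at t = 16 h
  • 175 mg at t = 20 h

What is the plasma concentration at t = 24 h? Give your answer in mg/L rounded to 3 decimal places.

519.528 mg/L

k = ln 2 / 15 = 0.04621 per h
Dose 1 (470 mg at t=0 h): 470·exp(−0.04621·24) = 155.042 mg/L
Dose 2 (85 mg at t=4 h): 85·exp(−0.04621·20) = 33.732 mg/L
Dose 3 (110 mg at t=8 h): 110·exp(−0.04621·16) = 52.516 mg/L
Dose 4 (165 mg at t=12 h): 165·exp(−0.04621·12) = 94.768 mg/L
Dose 5 (55 mg at t=16 h): 55·exp(−0.04621·8) = 38.003 mg/L
Dose 6 (175 mg at t=20 h): 175·exp(−0.04621·4) = 145.467 mg/L
C(24) = 155.042 + 33.732 + 52.516 + 94.768 + 38.003 + 145.467 = 519.528 mg/L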